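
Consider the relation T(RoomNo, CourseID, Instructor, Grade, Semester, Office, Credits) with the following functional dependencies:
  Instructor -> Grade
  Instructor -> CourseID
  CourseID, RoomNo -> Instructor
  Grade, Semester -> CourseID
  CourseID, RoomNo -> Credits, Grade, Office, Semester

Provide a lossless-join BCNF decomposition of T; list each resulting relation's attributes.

Candidate keys of the original relation: {CourseID, RoomNo}, {Grade, RoomNo, Semester}, {Instructor, RoomNo}.
In {CourseID, Credits, Grade, Instructor, Office, RoomNo, Semester}, {Instructor} is not a superkey ({Instructor}⁺ restricted to this set is {CourseID, Grade, Instructor}), so split on Instructor -> CourseID, Grade into {CourseID, Grade, Instructor} and {Credits, Instructor, Office, RoomNo, Semester}.
{CourseID, Grade, Instructor} is in BCNF.
{Credits, Instructor, Office, RoomNo, Semester} is in BCNF.

{CourseID, Grade, Instructor}; {Credits, Instructor, Office, RoomNo, Semester}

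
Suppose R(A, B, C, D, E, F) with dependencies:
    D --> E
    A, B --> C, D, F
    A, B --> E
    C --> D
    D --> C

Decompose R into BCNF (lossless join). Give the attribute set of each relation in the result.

Candidate key of the original relation: {A, B}.
{A, B, C, D, E, F}: {D} determines {C, D, E} here but is not a superkey — split on D --> C, E, giving {C, D, E} and {A, B, D, F}.
{C, D, E} has no BCNF violation.
{A, B, D, F} has no BCNF violation.

{A, B, D, F}; {C, D, E}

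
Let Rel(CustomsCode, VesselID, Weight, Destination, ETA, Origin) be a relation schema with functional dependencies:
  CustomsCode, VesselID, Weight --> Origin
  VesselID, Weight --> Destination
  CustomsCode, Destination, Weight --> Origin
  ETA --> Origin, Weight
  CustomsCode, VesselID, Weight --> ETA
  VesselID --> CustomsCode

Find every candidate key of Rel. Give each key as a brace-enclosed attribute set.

{ETA, VesselID}, {VesselID, Weight}

{VesselID} never appears on the right of any FD, so every key must include it.
{ETA, VesselID}⁺ = {CustomsCode, Destination, ETA, Origin, VesselID, Weight} — all of the relation — so {ETA, VesselID} is a candidate key.
{VesselID, Weight}⁺ = {CustomsCode, Destination, ETA, Origin, VesselID, Weight} — all of the relation — so {VesselID, Weight} is a candidate key.
No proper subset of any of these is a key, and no other minimal superkey exists.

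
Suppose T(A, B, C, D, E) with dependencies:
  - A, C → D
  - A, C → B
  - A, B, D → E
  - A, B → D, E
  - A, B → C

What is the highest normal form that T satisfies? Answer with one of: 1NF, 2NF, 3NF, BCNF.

BCNF

Candidate keys: {A, B}, {A, C}. Prime attributes: {A, B, C}.
Every FD has a superkey on the left, so the relation is in BCNF.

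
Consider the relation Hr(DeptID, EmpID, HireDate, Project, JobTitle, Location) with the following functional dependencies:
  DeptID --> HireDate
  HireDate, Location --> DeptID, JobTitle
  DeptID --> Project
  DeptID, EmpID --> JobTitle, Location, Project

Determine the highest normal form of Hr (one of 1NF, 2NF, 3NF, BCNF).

1NF

Candidate keys: {DeptID, EmpID}, {EmpID, HireDate, Location}. Prime attributes: {DeptID, EmpID, HireDate, Location}.
DeptID --> HireDate: {DeptID}⁺ = {DeptID, HireDate, Project}, which is not all of the attributes, so the left side is not a superkey — BCNF is violated.
HireDate, Location --> DeptID, JobTitle has non-prime {JobTitle} on the right and a non-superkey on the left, so 3NF fails.
The proper key subset {DeptID} of {DeptID, EmpID} determines non-prime {Project}, so the relation is not even in 2NF.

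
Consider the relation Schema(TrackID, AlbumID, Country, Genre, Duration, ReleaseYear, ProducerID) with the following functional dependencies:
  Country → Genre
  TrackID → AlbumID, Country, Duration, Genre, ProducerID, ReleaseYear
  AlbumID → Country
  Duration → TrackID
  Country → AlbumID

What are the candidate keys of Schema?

{Duration}, {TrackID}

{Duration}⁺ = {AlbumID, Country, Duration, Genre, ProducerID, ReleaseYear, TrackID}, which is every attribute, so {Duration} is a candidate key.
{TrackID}⁺ = {AlbumID, Country, Duration, Genre, ProducerID, ReleaseYear, TrackID}, which is every attribute, so {TrackID} is a candidate key.
Any other superkey properly contains one of these, so there are no further candidate keys.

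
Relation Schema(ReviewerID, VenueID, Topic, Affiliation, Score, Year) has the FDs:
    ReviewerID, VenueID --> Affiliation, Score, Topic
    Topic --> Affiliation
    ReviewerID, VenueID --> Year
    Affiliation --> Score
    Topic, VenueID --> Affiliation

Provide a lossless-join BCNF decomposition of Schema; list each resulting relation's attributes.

{Affiliation, Score}; {Affiliation, Topic}; {ReviewerID, Topic, VenueID, Year}

Candidate key of the original relation: {ReviewerID, VenueID}.
Within {Affiliation, ReviewerID, Score, Topic, VenueID, Year}: {Topic}⁺ ∩ {Affiliation, ReviewerID, Score, Topic, VenueID, Year} = {Affiliation, Score, Topic}, not the whole set, so Topic --> Affiliation, Score violates BCNF; decompose into {Affiliation, Score, Topic} and {ReviewerID, Topic, VenueID, Year}.
Within {Affiliation, Score, Topic}: {Affiliation}⁺ ∩ {Affiliation, Score, Topic} = {Affiliation, Score}, not the whole set, so Affiliation --> Score violates BCNF; decompose into {Affiliation, Score} and {Affiliation, Topic}.
{Affiliation, Score} has no BCNF violation.
{Affiliation, Topic} has no BCNF violation.
{ReviewerID, Topic, VenueID, Year} has no BCNF violation.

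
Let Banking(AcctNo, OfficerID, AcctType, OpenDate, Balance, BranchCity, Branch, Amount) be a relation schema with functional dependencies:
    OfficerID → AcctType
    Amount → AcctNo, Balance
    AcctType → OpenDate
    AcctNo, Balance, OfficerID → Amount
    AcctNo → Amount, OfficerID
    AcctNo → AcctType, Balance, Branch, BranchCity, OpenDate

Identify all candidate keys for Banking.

{AcctNo}, {Amount}

{AcctNo}⁺ = {AcctNo, AcctType, Amount, Balance, Branch, BranchCity, OfficerID, OpenDate} — all of the relation — so {AcctNo} is a candidate key.
{Amount}⁺ = {AcctNo, AcctType, Amount, Balance, Branch, BranchCity, OfficerID, OpenDate} — all of the relation — so {Amount} is a candidate key.
Any other superkey properly contains one of these, so there are no further candidate keys.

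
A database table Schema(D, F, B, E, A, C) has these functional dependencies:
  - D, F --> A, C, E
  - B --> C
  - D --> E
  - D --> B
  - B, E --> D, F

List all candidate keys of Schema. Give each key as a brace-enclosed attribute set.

{B, E}, {D}

{D} is a candidate key since {D}⁺ = {A, B, C, D, E, F} covers every attribute.
{B, E} is a candidate key since {B, E}⁺ = {A, B, C, D, E, F} covers every attribute.
Any other superkey properly contains one of these, so there are no further candidate keys.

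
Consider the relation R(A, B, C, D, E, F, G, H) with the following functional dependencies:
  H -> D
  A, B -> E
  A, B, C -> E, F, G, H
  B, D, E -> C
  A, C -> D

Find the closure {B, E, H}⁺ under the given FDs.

Start with {B, E, H}.
H -> D applies; add {D} → now {B, D, E, H}.
B, D, E -> C applies; add {C} → now {B, C, D, E, H}.
No further FD applies.

{B, C, D, E, H}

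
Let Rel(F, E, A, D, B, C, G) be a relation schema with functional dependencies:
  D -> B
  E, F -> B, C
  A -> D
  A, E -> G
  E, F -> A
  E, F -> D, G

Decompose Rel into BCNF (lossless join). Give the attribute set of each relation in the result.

{A, C, E, F}; {A, D}; {A, E, G}; {B, D}

Candidate key of the original relation: {E, F}.
{A, B, C, D, E, F, G}: {D} determines {B, D} here but is not a superkey — split on D -> B, giving {B, D} and {A, C, D, E, F, G}.
{B, D} is in BCNF.
{A, C, D, E, F, G}: {A} determines {A, D} here but is not a superkey — split on A -> D, giving {A, D} and {A, C, E, F, G}.
{A, D} is in BCNF.
{A, C, E, F, G}: {A, E} determines {A, E, G} here but is not a superkey — split on A, E -> G, giving {A, E, G} and {A, C, E, F}.
{A, E, G} is in BCNF.
{A, C, E, F} is in BCNF.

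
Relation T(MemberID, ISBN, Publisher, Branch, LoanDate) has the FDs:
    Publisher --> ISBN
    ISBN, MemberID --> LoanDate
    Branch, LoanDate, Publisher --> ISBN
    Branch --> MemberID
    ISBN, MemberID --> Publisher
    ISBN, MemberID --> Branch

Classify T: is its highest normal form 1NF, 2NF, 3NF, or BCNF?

3NF

Candidate keys: {Branch, ISBN}, {Branch, Publisher}, {ISBN, MemberID}, {MemberID, Publisher}. Prime attributes: {Branch, ISBN, MemberID, Publisher}.
Publisher --> ISBN: {Publisher}⁺ = {ISBN, Publisher}, which is not all of the attributes, so the left side is not a superkey — BCNF is violated.
Since {ISBN} ⊆ prime attributes and every other non-superkey FD also has a prime right side, the schema is in 3NF.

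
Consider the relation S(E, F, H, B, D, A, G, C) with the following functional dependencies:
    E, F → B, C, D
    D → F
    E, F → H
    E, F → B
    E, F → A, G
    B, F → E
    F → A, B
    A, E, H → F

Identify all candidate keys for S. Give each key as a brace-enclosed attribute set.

{A, E, H}, {D}, {F}

{D} is a candidate key since {D}⁺ = {A, B, C, D, E, F, G, H} covers every attribute.
{F} is a candidate key since {F}⁺ = {A, B, C, D, E, F, G, H} covers every attribute.
{A, E, H} is a candidate key since {A, E, H}⁺ = {A, B, C, D, E, F, G, H} covers every attribute.
No proper subset of any of these is a key, and no other minimal superkey exists.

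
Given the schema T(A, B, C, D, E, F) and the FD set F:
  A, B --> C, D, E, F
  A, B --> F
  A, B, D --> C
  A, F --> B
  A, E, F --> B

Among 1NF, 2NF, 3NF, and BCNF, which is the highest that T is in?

Candidate keys: {A, B}, {A, F}. Prime attributes: {A, B, F}.
Each dependency's left side is a superkey — BCNF holds.

BCNF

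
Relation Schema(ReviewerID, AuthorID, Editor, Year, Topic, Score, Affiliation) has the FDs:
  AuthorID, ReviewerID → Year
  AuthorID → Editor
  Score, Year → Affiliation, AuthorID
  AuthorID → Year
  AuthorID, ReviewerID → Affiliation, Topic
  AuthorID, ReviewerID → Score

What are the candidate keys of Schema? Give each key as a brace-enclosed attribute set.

Attributes never on any right-hand side: {ReviewerID} — every candidate key must contain it.
{AuthorID, ReviewerID} is a candidate key since {AuthorID, ReviewerID}⁺ = {Affiliation, AuthorID, Editor, ReviewerID, Score, Topic, Year} covers every attribute.
{ReviewerID, Score, Year} is a candidate key since {ReviewerID, Score, Year}⁺ = {Affiliation, AuthorID, Editor, ReviewerID, Score, Topic, Year} covers every attribute.
These are minimal and exhaustive — every other superkey contains one of them.

{AuthorID, ReviewerID}, {ReviewerID, Score, Year}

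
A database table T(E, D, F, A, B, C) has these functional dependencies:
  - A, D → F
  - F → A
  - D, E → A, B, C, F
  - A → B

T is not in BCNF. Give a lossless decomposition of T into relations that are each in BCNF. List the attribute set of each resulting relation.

{A, B}; {A, C, D, E}; {A, F}; {D, F}

Candidate key of the original relation: {D, E}.
In {A, B, C, D, E, F}, {A, D} is not a superkey ({A, D}⁺ restricted to this set is {A, B, D, F}), so split on A, D → B, F into {A, B, D, F} and {A, C, D, E}.
In {A, B, D, F}, {F} is not a superkey ({F}⁺ restricted to this set is {A, B, F}), so split on F → A, B into {A, B, F} and {D, F}.
In {A, B, F}, {A} is not a superkey ({A}⁺ restricted to this set is {A, B}), so split on A → B into {A, B} and {A, F}.
{A, B}: every determinant is a superkey — BCNF.
{A, F}: every determinant is a superkey — BCNF.
{D, F}: every determinant is a superkey — BCNF.
{A, C, D, E}: every determinant is a superkey — BCNF.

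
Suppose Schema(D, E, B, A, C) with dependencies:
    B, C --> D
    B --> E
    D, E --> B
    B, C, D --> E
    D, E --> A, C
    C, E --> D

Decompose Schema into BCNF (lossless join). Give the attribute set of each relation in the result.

Candidate keys of the original relation: {B, C}, {B, D}, {C, E}, {D, E}.
{A, B, C, D, E}: {B} determines {B, E} here but is not a superkey — split on B --> E, giving {B, E} and {A, B, C, D}.
{B, E} is in BCNF.
{A, B, C, D} is in BCNF.

{A, B, C, D}; {B, E}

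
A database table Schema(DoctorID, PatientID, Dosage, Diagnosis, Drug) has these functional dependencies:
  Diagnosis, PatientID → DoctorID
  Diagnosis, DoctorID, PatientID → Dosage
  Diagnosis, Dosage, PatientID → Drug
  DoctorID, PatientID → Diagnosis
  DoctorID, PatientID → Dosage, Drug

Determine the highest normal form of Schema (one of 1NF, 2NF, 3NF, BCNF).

BCNF

Candidate keys: {Diagnosis, PatientID}, {DoctorID, PatientID}. Prime attributes: {Diagnosis, DoctorID, PatientID}.
The left-hand side of every FD is a superkey, so BCNF is satisfied.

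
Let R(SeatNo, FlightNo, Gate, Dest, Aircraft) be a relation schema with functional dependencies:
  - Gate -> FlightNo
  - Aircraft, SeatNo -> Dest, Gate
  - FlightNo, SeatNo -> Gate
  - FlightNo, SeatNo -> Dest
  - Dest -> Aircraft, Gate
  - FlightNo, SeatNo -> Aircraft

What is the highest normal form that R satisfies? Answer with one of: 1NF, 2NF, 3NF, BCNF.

3NF

Candidate keys: {Aircraft, SeatNo}, {Dest, SeatNo}, {FlightNo, SeatNo}, {Gate, SeatNo}. Prime attributes: {Aircraft, Dest, FlightNo, Gate, SeatNo}.
For Gate -> FlightNo we have {Gate}⁺ = {FlightNo, Gate}; {Gate} is not a superkey, so BCNF fails.
Its right-hand attributes {FlightNo} are all prime, as are those of every other non-superkey FD — the relation is in 3NF.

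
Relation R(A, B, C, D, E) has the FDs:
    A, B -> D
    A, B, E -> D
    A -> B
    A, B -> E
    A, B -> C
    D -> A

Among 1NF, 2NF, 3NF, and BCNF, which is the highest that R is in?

Candidate keys: {A}, {D}. Prime attributes: {A, D}.
Every FD has a superkey on the left, so the relation is in BCNF.

BCNF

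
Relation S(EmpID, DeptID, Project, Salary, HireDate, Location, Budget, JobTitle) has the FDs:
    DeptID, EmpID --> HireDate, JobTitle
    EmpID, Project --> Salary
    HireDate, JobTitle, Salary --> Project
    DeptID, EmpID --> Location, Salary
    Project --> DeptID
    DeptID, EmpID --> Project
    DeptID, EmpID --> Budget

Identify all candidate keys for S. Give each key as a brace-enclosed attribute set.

No FD produces {EmpID}, so it must be in every candidate key.
{DeptID, EmpID}⁺ = {Budget, DeptID, EmpID, HireDate, JobTitle, Location, Project, Salary} — all of the relation — so {DeptID, EmpID} is a candidate key.
{EmpID, Project}⁺ = {Budget, DeptID, EmpID, HireDate, JobTitle, Location, Project, Salary} — all of the relation — so {EmpID, Project} is a candidate key.
{EmpID, HireDate, JobTitle, Salary}⁺ = {Budget, DeptID, EmpID, HireDate, JobTitle, Location, Project, Salary} — all of the relation — so {EmpID, HireDate, JobTitle, Salary} is a candidate key.
These are minimal and exhaustive — every other superkey contains one of them.

{DeptID, EmpID}, {EmpID, HireDate, JobTitle, Salary}, {EmpID, Project}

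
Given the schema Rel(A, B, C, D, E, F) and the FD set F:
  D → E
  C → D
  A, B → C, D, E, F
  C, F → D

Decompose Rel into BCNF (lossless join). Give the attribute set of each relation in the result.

Candidate key of the original relation: {A, B}.
Within {A, B, C, D, E, F}: {D}⁺ ∩ {A, B, C, D, E, F} = {D, E}, not the whole set, so D → E violates BCNF; decompose into {D, E} and {A, B, C, D, F}.
{D, E}: every determinant is a superkey — BCNF.
Within {A, B, C, D, F}: {C}⁺ ∩ {A, B, C, D, F} = {C, D}, not the whole set, so C → D violates BCNF; decompose into {C, D} and {A, B, C, F}.
{C, D}: every determinant is a superkey — BCNF.
{A, B, C, F}: every determinant is a superkey — BCNF.

{A, B, C, F}; {C, D}; {D, E}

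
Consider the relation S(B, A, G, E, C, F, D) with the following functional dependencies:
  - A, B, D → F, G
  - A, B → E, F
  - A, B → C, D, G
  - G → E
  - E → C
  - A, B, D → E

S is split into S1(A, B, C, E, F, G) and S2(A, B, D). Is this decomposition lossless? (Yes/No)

Yes

S1 ∩ S2 = {A, B}; its closure under F is {A, B, C, D, E, F, G}.
Since S1 ⊆ {A, B, C, D, E, F, G}, the intersection is a superkey of S1; the decomposition is lossless.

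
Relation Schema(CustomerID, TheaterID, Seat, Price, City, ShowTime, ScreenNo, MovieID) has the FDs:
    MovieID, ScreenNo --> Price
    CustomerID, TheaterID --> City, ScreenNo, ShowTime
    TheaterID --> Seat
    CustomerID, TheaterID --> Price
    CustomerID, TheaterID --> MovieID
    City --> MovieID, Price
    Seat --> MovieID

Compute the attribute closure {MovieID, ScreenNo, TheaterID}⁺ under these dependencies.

Start with {MovieID, ScreenNo, TheaterID}.
MovieID, ScreenNo --> Price applies; add {Price} → now {MovieID, Price, ScreenNo, TheaterID}.
TheaterID --> Seat applies; add {Seat} → now {MovieID, Price, ScreenNo, Seat, TheaterID}.
No further FD applies.

{MovieID, Price, ScreenNo, Seat, TheaterID}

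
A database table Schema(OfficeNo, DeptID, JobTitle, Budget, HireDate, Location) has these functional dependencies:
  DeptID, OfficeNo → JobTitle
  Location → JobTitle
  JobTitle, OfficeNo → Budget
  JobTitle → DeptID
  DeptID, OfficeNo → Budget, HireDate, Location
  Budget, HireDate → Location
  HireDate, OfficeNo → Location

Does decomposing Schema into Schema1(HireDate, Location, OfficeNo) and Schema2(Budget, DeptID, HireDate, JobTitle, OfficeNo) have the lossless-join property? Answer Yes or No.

Yes

The shared attributes are {HireDate, OfficeNo} and {HireDate, OfficeNo}⁺ = {Budget, DeptID, HireDate, JobTitle, Location, OfficeNo}.
Schema1 is contained in that closure, so Schema1 ∩ Schema2 → Schema1 holds and the join is lossless.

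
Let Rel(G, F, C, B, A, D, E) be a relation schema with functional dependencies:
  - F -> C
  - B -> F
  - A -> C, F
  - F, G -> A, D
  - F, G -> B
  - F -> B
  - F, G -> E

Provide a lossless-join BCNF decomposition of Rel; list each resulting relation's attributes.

{A, D, E, G}; {A, F}; {B, C, F}

Candidate keys of the original relation: {A, G}, {B, G}, {F, G}.
In {A, B, C, D, E, F, G}, {F} is not a superkey ({F}⁺ restricted to this set is {B, C, F}), so split on F -> B, C into {B, C, F} and {A, D, E, F, G}.
{B, C, F} has no BCNF violation.
In {A, D, E, F, G}, {A} is not a superkey ({A}⁺ restricted to this set is {A, F}), so split on A -> F into {A, F} and {A, D, E, G}.
{A, F} has no BCNF violation.
{A, D, E, G} has no BCNF violation.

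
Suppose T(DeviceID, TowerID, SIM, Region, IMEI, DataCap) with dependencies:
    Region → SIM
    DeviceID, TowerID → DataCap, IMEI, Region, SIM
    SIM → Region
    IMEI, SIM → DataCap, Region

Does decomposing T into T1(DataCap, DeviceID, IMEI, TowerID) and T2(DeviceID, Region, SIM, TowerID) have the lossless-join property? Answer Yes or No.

Yes

Common attributes: {DeviceID, TowerID}; their closure is {DataCap, DeviceID, IMEI, Region, SIM, TowerID}.
Since T1 ⊆ {DataCap, DeviceID, IMEI, Region, SIM, TowerID}, the intersection is a superkey of T1; the decomposition is lossless.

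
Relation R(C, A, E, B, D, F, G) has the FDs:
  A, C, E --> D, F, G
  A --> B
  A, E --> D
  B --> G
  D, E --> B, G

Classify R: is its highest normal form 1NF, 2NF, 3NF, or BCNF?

1NF

Candidate key: {A, C, E}. Prime attributes: {A, C, E}.
A --> B breaks BCNF: {A}⁺ = {A, B, G}, so {A} is not a superkey.
Because {B} is non-prime and the left side of A --> B is not a superkey, the relation is not in 3NF.
Since {A} ⊂ {A, C, E} and {A}⁺ ⊇ {B, G} with {B, G} non-prime, there is a partial dependency; 2NF fails.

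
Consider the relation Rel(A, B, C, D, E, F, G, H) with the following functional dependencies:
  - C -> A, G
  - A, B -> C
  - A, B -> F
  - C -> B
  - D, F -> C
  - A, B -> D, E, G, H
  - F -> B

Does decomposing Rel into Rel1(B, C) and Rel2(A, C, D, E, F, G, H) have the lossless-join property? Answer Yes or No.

Yes

Common attributes: {C}; their closure is {A, B, C, D, E, F, G, H}.
Since Rel1 ⊆ {A, B, C, D, E, F, G, H}, the intersection is a superkey of Rel1; the decomposition is lossless.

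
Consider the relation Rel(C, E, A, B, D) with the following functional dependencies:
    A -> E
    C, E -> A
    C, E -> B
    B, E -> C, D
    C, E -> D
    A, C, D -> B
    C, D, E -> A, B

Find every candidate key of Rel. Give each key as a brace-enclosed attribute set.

{A, B}⁺ = {A, B, C, D, E}, which is every attribute, so {A, B} is a candidate key.
{A, C}⁺ = {A, B, C, D, E}, which is every attribute, so {A, C} is a candidate key.
{B, E}⁺ = {A, B, C, D, E}, which is every attribute, so {B, E} is a candidate key.
{C, E}⁺ = {A, B, C, D, E}, which is every attribute, so {C, E} is a candidate key.
Any other superkey properly contains one of these, so there are no further candidate keys.

{A, B}, {A, C}, {B, E}, {C, E}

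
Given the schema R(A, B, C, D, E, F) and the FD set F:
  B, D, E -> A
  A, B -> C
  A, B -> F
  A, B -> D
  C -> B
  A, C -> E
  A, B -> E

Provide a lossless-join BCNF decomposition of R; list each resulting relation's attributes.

{A, C, D, E, F}; {B, C}

Candidate keys of the original relation: {A, B}, {A, C}, {B, D, E}, {C, D, E}.
{A, B, C, D, E, F}: {C} determines {B, C} here but is not a superkey — split on C -> B, giving {B, C} and {A, C, D, E, F}.
{B, C} has no BCNF violation.
{A, C, D, E, F} has no BCNF violation.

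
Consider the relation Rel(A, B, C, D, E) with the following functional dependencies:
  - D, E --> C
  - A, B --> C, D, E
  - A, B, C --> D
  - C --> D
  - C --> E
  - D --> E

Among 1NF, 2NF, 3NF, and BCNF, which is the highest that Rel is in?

2NF

Candidate key: {A, B}. Prime attributes: {A, B}.
D, E --> C breaks BCNF: {D, E}⁺ = {C, D, E}, so {D, E} is not a superkey.
D, E --> C has non-prime {C} on the right and a non-superkey on the left, so 3NF fails.
No non-prime attribute depends on a proper subset of any candidate key, so 2NF holds.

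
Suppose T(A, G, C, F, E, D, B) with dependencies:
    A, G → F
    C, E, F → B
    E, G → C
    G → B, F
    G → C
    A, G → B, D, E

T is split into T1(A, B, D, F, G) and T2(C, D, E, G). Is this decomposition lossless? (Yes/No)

No

T1 ∩ T2 = {D, G}; its closure under F is {B, C, D, F, G}.
T1 ⊄ {B, C, D, F, G} and T2 ⊄ {B, C, D, F, G}, so the split is lossy.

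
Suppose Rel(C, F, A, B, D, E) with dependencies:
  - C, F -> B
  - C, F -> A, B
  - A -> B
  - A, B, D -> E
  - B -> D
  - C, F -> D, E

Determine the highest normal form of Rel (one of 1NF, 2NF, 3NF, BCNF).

2NF

Candidate key: {C, F}. Prime attributes: {C, F}.
For A -> B we have {A}⁺ = {A, B, D, E}; {A} is not a superkey, so BCNF fails.
A -> B determines the non-prime attribute {B} from a non-superkey — 3NF is violated.
No proper subset of a key has a non-prime attribute in its closure, so there is no partial dependency; 2NF holds.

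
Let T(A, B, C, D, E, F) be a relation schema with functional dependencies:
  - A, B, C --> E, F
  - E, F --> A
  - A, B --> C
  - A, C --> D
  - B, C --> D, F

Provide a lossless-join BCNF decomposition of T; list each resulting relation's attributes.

{A, E, F}; {B, C, D, F}; {B, C, E}

Candidate keys of the original relation: {A, B}, {B, C, E}, {B, E, F}.
{A, B, C, D, E, F}: {E, F} determines {A, E, F} here but is not a superkey — split on E, F --> A, giving {A, E, F} and {B, C, D, E, F}.
{A, E, F} has no BCNF violation.
{B, C, D, E, F}: {B, C} determines {B, C, D, F} here but is not a superkey — split on B, C --> D, F, giving {B, C, D, F} and {B, C, E}.
{B, C, D, F} has no BCNF violation.
{B, C, E} has no BCNF violation.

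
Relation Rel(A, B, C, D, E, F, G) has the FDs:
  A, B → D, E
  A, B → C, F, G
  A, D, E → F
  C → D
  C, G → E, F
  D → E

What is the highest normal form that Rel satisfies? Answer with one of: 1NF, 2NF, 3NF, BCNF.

2NF

Candidate key: {A, B}. Prime attributes: {A, B}.
A, D, E → F: {A, D, E}⁺ = {A, D, E, F}, which is not all of the attributes, so the left side is not a superkey — BCNF is violated.
A, D, E → F determines the non-prime attribute {F} from a non-superkey — 3NF is violated.
No non-prime attribute depends on a proper subset of any candidate key, so 2NF holds.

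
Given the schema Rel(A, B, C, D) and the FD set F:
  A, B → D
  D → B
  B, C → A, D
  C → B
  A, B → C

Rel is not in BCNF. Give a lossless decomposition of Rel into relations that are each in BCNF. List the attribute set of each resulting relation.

Candidate keys of the original relation: {A, B}, {A, D}, {C}.
In {A, B, C, D}, {D} is not a superkey ({D}⁺ restricted to this set is {B, D}), so split on D → B into {B, D} and {A, C, D}.
{B, D}: every determinant is a superkey — BCNF.
{A, C, D}: every determinant is a superkey — BCNF.

{A, C, D}; {B, D}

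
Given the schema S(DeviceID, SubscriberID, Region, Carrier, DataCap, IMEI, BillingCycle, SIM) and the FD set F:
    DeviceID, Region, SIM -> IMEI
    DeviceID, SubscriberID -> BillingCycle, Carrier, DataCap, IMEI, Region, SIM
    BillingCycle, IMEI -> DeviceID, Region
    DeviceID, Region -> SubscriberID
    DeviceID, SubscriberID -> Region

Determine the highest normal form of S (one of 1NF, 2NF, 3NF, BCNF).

BCNF

Candidate keys: {BillingCycle, IMEI}, {DeviceID, Region}, {DeviceID, SubscriberID}. Prime attributes: {BillingCycle, DeviceID, IMEI, Region, SubscriberID}.
The left-hand side of every FD is a superkey, so BCNF is satisfied.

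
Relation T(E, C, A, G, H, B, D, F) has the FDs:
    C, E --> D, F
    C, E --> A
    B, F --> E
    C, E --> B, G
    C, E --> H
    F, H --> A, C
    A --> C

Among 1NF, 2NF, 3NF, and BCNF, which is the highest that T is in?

3NF

Candidate keys: {A, B, F}, {A, E}, {B, C, F}, {B, F, H}, {C, E}, {E, F, H}. Prime attributes: {A, B, C, E, F, H}.
B, F --> E breaks BCNF: {B, F}⁺ = {B, E, F}, so {B, F} is not a superkey.
Since {E} ⊆ prime attributes and every other non-superkey FD also has a prime right side, the schema is in 3NF.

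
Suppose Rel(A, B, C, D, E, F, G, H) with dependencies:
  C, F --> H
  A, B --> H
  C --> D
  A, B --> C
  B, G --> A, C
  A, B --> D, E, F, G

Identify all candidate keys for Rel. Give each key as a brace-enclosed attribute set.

{A, B}, {B, G}

No FD produces {B}, so it must be in every candidate key.
{A, B} is a candidate key since {A, B}⁺ = {A, B, C, D, E, F, G, H} covers every attribute.
{B, G} is a candidate key since {B, G}⁺ = {A, B, C, D, E, F, G, H} covers every attribute.
Any other superkey properly contains one of these, so there are no further candidate keys.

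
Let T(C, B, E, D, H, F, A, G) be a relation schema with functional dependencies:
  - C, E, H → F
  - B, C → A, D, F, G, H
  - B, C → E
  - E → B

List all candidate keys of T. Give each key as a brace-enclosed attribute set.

No FD produces {C}, so it must be in every candidate key.
{B, C}⁺ = {A, B, C, D, E, F, G, H}, which is every attribute, so {B, C} is a candidate key.
{C, E}⁺ = {A, B, C, D, E, F, G, H}, which is every attribute, so {C, E} is a candidate key.
These are minimal and exhaustive — every other superkey contains one of them.

{B, C}, {C, E}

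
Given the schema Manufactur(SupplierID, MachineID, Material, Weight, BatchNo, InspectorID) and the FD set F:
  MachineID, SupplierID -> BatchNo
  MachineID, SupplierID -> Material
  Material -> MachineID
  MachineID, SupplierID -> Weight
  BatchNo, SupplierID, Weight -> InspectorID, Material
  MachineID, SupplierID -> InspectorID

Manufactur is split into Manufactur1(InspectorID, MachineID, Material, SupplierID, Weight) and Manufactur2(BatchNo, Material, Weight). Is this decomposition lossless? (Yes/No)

The shared attributes are {Material, Weight} and {Material, Weight}⁺ = {MachineID, Material, Weight}.
Neither Manufactur1 nor Manufactur2 is contained in that closure, so the decomposition is lossy.

No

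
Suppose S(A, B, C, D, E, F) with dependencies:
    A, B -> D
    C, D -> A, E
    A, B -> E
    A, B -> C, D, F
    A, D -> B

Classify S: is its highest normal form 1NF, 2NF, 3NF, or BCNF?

BCNF

Candidate keys: {A, B}, {A, D}, {C, D}. Prime attributes: {A, B, C, D}.
Every FD has a superkey on the left, so the relation is in BCNF.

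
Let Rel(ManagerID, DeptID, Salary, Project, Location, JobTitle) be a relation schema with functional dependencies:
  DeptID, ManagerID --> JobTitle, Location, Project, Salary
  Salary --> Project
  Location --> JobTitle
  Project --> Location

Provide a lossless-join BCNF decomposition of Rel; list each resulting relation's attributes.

Candidate key of the original relation: {DeptID, ManagerID}.
In {DeptID, JobTitle, Location, ManagerID, Project, Salary}, {Salary} is not a superkey ({Salary}⁺ restricted to this set is {JobTitle, Location, Project, Salary}), so split on Salary --> JobTitle, Location, Project into {JobTitle, Location, Project, Salary} and {DeptID, ManagerID, Salary}.
In {JobTitle, Location, Project, Salary}, {Location} is not a superkey ({Location}⁺ restricted to this set is {JobTitle, Location}), so split on Location --> JobTitle into {JobTitle, Location} and {Location, Project, Salary}.
{JobTitle, Location} is in BCNF.
In {Location, Project, Salary}, {Project} is not a superkey ({Project}⁺ restricted to this set is {Location, Project}), so split on Project --> Location into {Location, Project} and {Project, Salary}.
{Location, Project} is in BCNF.
{Project, Salary} is in BCNF.
{DeptID, ManagerID, Salary} is in BCNF.

{DeptID, ManagerID, Salary}; {JobTitle, Location}; {Location, Project}; {Project, Salary}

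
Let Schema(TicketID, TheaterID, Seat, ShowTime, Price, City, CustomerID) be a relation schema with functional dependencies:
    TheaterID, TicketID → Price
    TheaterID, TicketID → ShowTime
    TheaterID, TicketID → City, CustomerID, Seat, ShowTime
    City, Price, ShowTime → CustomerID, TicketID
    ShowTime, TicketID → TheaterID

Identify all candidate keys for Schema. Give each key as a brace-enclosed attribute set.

{ShowTime, TicketID}⁺ = {City, CustomerID, Price, Seat, ShowTime, TheaterID, TicketID} — all of the relation — so {ShowTime, TicketID} is a candidate key.
{TheaterID, TicketID}⁺ = {City, CustomerID, Price, Seat, ShowTime, TheaterID, TicketID} — all of the relation — so {TheaterID, TicketID} is a candidate key.
{City, Price, ShowTime}⁺ = {City, CustomerID, Price, Seat, ShowTime, TheaterID, TicketID} — all of the relation — so {City, Price, ShowTime} is a candidate key.
These are minimal and exhaustive — every other superkey contains one of them.

{City, Price, ShowTime}, {ShowTime, TicketID}, {TheaterID, TicketID}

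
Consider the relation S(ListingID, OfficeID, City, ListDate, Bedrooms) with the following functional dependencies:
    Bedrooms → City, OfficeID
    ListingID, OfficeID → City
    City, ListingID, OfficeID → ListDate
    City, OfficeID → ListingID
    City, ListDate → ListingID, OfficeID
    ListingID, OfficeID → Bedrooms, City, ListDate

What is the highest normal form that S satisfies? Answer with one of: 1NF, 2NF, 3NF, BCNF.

BCNF

Candidate keys: {Bedrooms}, {City, ListDate}, {City, OfficeID}, {ListingID, OfficeID}. Prime attributes: {Bedrooms, City, ListDate, ListingID, OfficeID}.
Each dependency's left side is a superkey — BCNF holds.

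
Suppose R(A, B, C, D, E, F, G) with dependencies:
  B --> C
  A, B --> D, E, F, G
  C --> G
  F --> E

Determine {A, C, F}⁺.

{A, C, E, F, G}

Start with {A, C, F}.
C --> G applies; add {G} → now {A, C, F, G}.
F --> E applies; add {E} → now {A, C, E, F, G}.
No further FD applies.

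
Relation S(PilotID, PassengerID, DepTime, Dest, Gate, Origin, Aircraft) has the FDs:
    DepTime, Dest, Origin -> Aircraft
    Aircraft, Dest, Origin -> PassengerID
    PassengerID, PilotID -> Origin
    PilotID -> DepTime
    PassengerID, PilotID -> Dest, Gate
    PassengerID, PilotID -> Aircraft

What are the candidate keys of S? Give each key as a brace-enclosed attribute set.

{Dest, Origin, PilotID}, {PassengerID, PilotID}

Attributes never on any right-hand side: {PilotID} — every candidate key must contain it.
{PassengerID, PilotID}⁺ = {Aircraft, DepTime, Dest, Gate, Origin, PassengerID, PilotID}, which is every attribute, so {PassengerID, PilotID} is a candidate key.
{Dest, Origin, PilotID}⁺ = {Aircraft, DepTime, Dest, Gate, Origin, PassengerID, PilotID}, which is every attribute, so {Dest, Origin, PilotID} is a candidate key.
Any other superkey properly contains one of these, so there are no further candidate keys.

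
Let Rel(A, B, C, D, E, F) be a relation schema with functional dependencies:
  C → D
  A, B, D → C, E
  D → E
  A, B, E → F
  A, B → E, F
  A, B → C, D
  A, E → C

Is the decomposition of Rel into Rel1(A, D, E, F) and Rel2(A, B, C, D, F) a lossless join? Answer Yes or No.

Yes

Common attributes: {A, D, F}; their closure is {A, C, D, E, F}.
This includes all of Rel1, so the common attributes are a superkey of Rel1 — the join is lossless.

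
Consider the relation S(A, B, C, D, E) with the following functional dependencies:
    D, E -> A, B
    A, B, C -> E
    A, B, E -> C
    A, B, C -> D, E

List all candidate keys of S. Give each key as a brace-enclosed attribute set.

{A, B, C}, {A, B, E}, {D, E}

{D, E}⁺ = {A, B, C, D, E} — all of the relation — so {D, E} is a candidate key.
{A, B, C}⁺ = {A, B, C, D, E} — all of the relation — so {A, B, C} is a candidate key.
{A, B, E}⁺ = {A, B, C, D, E} — all of the relation — so {A, B, E} is a candidate key.
No proper subset of any of these is a key, and no other minimal superkey exists.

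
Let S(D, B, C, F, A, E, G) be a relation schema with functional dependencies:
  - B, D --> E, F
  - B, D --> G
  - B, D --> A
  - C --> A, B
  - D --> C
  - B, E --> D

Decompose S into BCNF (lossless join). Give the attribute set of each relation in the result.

Candidate keys of the original relation: {B, E}, {C, E}, {D}.
In {A, B, C, D, E, F, G}, {C} is not a superkey ({C}⁺ restricted to this set is {A, B, C}), so split on C --> A, B into {A, B, C} and {C, D, E, F, G}.
{A, B, C} has no BCNF violation.
{C, D, E, F, G} has no BCNF violation.

{A, B, C}; {C, D, E, F, G}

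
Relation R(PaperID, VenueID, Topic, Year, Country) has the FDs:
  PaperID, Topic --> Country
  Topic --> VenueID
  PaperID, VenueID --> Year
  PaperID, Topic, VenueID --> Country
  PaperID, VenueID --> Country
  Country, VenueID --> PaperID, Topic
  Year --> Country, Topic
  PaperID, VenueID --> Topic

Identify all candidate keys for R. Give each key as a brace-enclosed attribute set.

{Country, Topic}, {Country, VenueID}, {PaperID, Topic}, {PaperID, VenueID}, {Year}

{Year} is a candidate key since {Year}⁺ = {Country, PaperID, Topic, VenueID, Year} covers every attribute.
{Country, Topic} is a candidate key since {Country, Topic}⁺ = {Country, PaperID, Topic, VenueID, Year} covers every attribute.
{Country, VenueID} is a candidate key since {Country, VenueID}⁺ = {Country, PaperID, Topic, VenueID, Year} covers every attribute.
{PaperID, Topic} is a candidate key since {PaperID, Topic}⁺ = {Country, PaperID, Topic, VenueID, Year} covers every attribute.
{PaperID, VenueID} is a candidate key since {PaperID, VenueID}⁺ = {Country, PaperID, Topic, VenueID, Year} covers every attribute.
These are minimal and exhaustive — every other superkey contains one of them.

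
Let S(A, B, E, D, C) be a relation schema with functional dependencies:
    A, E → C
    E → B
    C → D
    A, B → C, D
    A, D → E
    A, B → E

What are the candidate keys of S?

No FD produces {A}, so it must be in every candidate key.
{A, B}⁺ = {A, B, C, D, E}, which is every attribute, so {A, B} is a candidate key.
{A, C}⁺ = {A, B, C, D, E}, which is every attribute, so {A, C} is a candidate key.
{A, D}⁺ = {A, B, C, D, E}, which is every attribute, so {A, D} is a candidate key.
{A, E}⁺ = {A, B, C, D, E}, which is every attribute, so {A, E} is a candidate key.
No proper subset of any of these is a key, and no other minimal superkey exists.

{A, B}, {A, C}, {A, D}, {A, E}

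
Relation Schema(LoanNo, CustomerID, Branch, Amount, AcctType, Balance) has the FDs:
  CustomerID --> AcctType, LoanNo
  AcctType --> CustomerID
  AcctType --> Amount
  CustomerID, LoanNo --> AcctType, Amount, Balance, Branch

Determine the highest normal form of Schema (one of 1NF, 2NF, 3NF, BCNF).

Candidate keys: {AcctType}, {CustomerID}. Prime attributes: {AcctType, CustomerID}.
The left-hand side of every FD is a superkey, so BCNF is satisfied.

BCNF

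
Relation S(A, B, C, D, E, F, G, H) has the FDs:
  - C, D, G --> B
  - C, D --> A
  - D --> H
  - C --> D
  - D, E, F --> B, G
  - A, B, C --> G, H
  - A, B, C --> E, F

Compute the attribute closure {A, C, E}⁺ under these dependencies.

{A, C, D, E, H}

Start with {A, C, E}.
C --> D applies; add {D} → now {A, C, D, E}.
D --> H applies; add {H} → now {A, C, D, E, H}.
No further FD applies.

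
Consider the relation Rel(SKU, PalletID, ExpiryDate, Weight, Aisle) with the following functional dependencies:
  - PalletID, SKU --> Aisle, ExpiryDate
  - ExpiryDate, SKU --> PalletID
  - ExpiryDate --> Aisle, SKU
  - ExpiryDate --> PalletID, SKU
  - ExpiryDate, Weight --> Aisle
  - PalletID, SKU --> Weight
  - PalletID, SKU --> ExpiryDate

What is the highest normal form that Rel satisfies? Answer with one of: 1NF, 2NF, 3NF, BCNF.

BCNF

Candidate keys: {ExpiryDate}, {PalletID, SKU}. Prime attributes: {ExpiryDate, PalletID, SKU}.
Every FD has a superkey on the left, so the relation is in BCNF.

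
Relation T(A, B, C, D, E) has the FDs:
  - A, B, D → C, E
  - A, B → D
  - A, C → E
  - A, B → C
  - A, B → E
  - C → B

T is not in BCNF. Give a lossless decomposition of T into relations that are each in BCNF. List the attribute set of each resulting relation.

{A, C, D, E}; {B, C}

Candidate keys of the original relation: {A, B}, {A, C}.
{A, B, C, D, E}: {C} determines {B, C} here but is not a superkey — split on C → B, giving {B, C} and {A, C, D, E}.
{B, C}: every determinant is a superkey — BCNF.
{A, C, D, E}: every determinant is a superkey — BCNF.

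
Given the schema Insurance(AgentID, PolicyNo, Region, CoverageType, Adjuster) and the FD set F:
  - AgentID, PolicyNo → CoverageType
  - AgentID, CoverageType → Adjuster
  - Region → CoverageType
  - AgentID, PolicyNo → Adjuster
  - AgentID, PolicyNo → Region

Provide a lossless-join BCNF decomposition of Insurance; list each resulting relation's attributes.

{Adjuster, AgentID, CoverageType}; {AgentID, PolicyNo, Region}; {CoverageType, Region}

Candidate key of the original relation: {AgentID, PolicyNo}.
{Adjuster, AgentID, CoverageType, PolicyNo, Region}: {AgentID, CoverageType} determines {Adjuster, AgentID, CoverageType} here but is not a superkey — split on AgentID, CoverageType → Adjuster, giving {Adjuster, AgentID, CoverageType} and {AgentID, CoverageType, PolicyNo, Region}.
{Adjuster, AgentID, CoverageType} is in BCNF.
{AgentID, CoverageType, PolicyNo, Region}: {Region} determines {CoverageType, Region} here but is not a superkey — split on Region → CoverageType, giving {CoverageType, Region} and {AgentID, PolicyNo, Region}.
{CoverageType, Region} is in BCNF.
{AgentID, PolicyNo, Region} is in BCNF.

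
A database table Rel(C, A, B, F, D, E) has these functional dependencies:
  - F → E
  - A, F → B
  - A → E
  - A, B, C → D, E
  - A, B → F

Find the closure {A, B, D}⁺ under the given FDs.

Start with {A, B, D}.
A → E applies; add {E} → now {A, B, D, E}.
A, B → F applies; add {F} → now {A, B, D, E, F}.
No further FD applies.

{A, B, D, E, F}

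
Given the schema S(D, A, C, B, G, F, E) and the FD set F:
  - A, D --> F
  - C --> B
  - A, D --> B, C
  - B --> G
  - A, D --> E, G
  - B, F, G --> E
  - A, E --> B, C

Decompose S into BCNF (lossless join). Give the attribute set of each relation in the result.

{A, C, E}; {A, D, E, F}; {B, C}; {B, G}

Candidate key of the original relation: {A, D}.
In {A, B, C, D, E, F, G}, {C} is not a superkey ({C}⁺ restricted to this set is {B, C, G}), so split on C --> B, G into {B, C, G} and {A, C, D, E, F}.
In {B, C, G}, {B} is not a superkey ({B}⁺ restricted to this set is {B, G}), so split on B --> G into {B, G} and {B, C}.
{B, G} has no BCNF violation.
{B, C} has no BCNF violation.
In {A, C, D, E, F}, {A, E} is not a superkey ({A, E}⁺ restricted to this set is {A, C, E}), so split on A, E --> C into {A, C, E} and {A, D, E, F}.
{A, C, E} has no BCNF violation.
{A, D, E, F} has no BCNF violation.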